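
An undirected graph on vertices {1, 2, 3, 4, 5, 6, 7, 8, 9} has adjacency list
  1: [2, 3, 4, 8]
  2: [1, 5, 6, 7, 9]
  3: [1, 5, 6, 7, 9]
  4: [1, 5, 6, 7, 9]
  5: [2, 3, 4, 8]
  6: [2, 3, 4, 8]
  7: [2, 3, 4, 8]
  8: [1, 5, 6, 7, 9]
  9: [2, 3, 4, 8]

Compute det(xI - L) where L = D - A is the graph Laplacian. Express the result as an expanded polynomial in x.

x^9 - 40x^8 + 690x^7 - 6720x^6 + 40485x^5 - 154704x^4 + 366560x^3 - 492800x^2 + 288000x

Each diagonal entry of L is the vertex degree and each off-diagonal entry is -1 where an edge is present, 0 otherwise; in the order [1, 2, 3, 4, 5, 6, 7, 8, 9] the diagonal is [4, 5, 5, 5, 4, 4, 4, 5, 4]. The eigenvalues of L are [0, 4, 4, 4, 4, 5, 5, 5, 9]; the characteristic polynomial is the product of (x - lambda_i), which multiplies out to x^9 - 40x^8 + 690x^7 - 6720x^6 + 40485x^5 - 154704x^4 + 366560x^3 - 492800x^2 + 288000x. Since p(0) = det(-L) = 0, x divides p(x). There is one zero in the spectrum, matching the 1 component.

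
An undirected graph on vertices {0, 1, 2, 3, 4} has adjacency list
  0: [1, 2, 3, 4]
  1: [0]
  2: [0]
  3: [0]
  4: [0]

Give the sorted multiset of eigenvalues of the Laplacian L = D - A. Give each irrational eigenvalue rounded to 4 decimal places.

With the vertex order [0, 1, 2, 3, 4], the degrees are [4, 1, 1, 1, 1], giving D = diag(4, 1, 1, 1, 1) and L = D - A. Since every row of L sums to 0, the all-ones vector is in the kernel and 0 is an eigenvalue. There is one zero in the spectrum, matching the 1 component.

[0, 1, 1, 1, 5]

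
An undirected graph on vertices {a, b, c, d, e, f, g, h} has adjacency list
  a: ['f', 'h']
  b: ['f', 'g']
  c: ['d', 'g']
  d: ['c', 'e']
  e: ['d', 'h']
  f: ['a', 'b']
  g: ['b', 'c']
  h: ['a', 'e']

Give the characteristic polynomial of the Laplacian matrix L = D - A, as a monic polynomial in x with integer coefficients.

With the vertex order [a, b, c, d, e, f, g, h], the degrees are [2, 2, 2, 2, 2, 2, 2, 2], giving D = diag(2, 2, 2, 2, 2, 2, 2, 2) and L = D - A. Computing det(xI - L) by cofactor expansion (or equivalently via sum-over-permutations) gives x^8 - 16x^7 + 104x^6 - 352x^5 + 660x^4 - 672x^3 + 336x^2 - 64x. The constant term is 0 because L is singular (the all-ones vector lies in its kernel). By the matrix-tree theorem the graph has (1/8) * product of the nonzero eigenvalues = 8 spanning trees.

x^8 - 16x^7 + 104x^6 - 352x^5 + 660x^4 - 672x^3 + 336x^2 - 64x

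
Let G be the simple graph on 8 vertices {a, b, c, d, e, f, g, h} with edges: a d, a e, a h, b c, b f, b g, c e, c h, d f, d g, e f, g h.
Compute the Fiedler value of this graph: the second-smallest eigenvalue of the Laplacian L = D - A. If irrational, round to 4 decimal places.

Each diagonal entry of L is the vertex degree and each off-diagonal entry is -1 where an edge is present, 0 otherwise; in the order [a, b, c, d, e, f, g, h] the diagonal is [3, 3, 3, 3, 3, 3, 3, 3]. The sorted Laplacian eigenvalues are [0, 2, 2, 2, 4, 4, 4, 6]; the algebraic connectivity is the second entry, 2. The eigenvalues sum to 24, which equals trace(L) = 2|E|.

2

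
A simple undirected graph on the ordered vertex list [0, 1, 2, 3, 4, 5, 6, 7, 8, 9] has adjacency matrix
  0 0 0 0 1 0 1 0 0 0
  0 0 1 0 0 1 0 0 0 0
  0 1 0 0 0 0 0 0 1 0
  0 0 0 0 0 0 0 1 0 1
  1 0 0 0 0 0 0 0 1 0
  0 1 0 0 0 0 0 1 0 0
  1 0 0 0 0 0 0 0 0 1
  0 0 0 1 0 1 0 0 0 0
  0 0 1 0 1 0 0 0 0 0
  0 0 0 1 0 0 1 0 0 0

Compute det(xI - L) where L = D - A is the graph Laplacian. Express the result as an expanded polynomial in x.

Reading degrees in the order [0, 1, 2, 3, 4, 5, 6, 7, 8, 9] gives [2, 2, 2, 2, 2, 2, 2, 2, 2, 2]; set D = diag(2, 2, 2, 2, 2, 2, 2, 2, 2, 2) and form L = D - A. Computing det(xI - L) by cofactor expansion (or equivalently via sum-over-permutations) gives x^10 - 20x^9 + 170x^8 - 800x^7 + 2275x^6 - 4004x^5 + 4290x^4 - 2640x^3 + 825x^2 - 100x. Since p(0) = det(-L) = 0, x divides p(x). The eigenvalues sum to 20, which equals trace(L) = 2|E|.

x^10 - 20x^9 + 170x^8 - 800x^7 + 2275x^6 - 4004x^5 + 4290x^4 - 2640x^3 + 825x^2 - 100x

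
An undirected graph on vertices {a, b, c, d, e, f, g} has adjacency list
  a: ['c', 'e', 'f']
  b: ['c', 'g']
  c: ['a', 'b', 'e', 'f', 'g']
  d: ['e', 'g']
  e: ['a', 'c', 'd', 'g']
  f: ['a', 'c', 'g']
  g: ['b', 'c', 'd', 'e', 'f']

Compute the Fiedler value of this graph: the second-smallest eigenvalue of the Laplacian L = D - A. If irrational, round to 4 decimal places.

1.6872

Reading degrees in the order [a, b, c, d, e, f, g] gives [3, 2, 5, 2, 4, 3, 5]; set D = diag(3, 2, 5, 2, 4, 3, 5) and form L = D - A. The smallest Laplacian eigenvalue is always 0. The next one, lambda_2 = 1.6872, measures how hard the graph is to disconnect: larger values mean better connectivity. By the matrix-tree theorem the graph has (1/7) * product of the nonzero eigenvalues = 278 spanning trees.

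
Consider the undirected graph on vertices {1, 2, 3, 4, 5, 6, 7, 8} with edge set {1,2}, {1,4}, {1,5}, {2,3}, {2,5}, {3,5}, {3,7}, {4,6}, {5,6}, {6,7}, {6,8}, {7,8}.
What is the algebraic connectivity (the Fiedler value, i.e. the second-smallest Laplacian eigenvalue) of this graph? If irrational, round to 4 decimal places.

Each diagonal entry of L is the vertex degree and each off-diagonal entry is -1 where an edge is present, 0 otherwise; in the order [1, 2, 3, 4, 5, 6, 7, 8] the diagonal is [3, 3, 3, 2, 4, 4, 3, 2]. The smallest Laplacian eigenvalue is always 0. The next one, lambda_2 = 1.0551, measures how hard the graph is to disconnect: larger values mean better connectivity.

1.0551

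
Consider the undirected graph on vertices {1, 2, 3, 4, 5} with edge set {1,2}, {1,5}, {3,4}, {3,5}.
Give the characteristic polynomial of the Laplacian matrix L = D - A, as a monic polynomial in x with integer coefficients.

With the vertex order [1, 2, 3, 4, 5], the degrees are [2, 1, 2, 1, 2], giving D = diag(2, 1, 2, 1, 2) and L = D - A. L has integer entries, so p(x) = det(xI - L) has integer coefficients. Expanding the determinant yields x^5 - 8x^4 + 21x^3 - 20x^2 + 5x. The coefficient of x^4 equals -trace(L) = -8, matching the sum of degrees. By the matrix-tree theorem the graph has (1/5) * product of the nonzero eigenvalues = 1 spanning tree. The largest eigenvalue, 3.6180, is at most the vertex count 5.

x^5 - 8x^4 + 21x^3 - 20x^2 + 5x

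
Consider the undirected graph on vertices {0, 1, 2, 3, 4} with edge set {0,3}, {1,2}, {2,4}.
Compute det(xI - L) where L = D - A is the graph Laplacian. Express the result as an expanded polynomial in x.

x^5 - 6x^4 + 11x^3 - 6x^2

With the vertex order [0, 1, 2, 3, 4], the degrees are [1, 1, 2, 1, 1], giving D = diag(1, 1, 2, 1, 1) and L = D - A. Computing det(xI - L) by cofactor expansion (or equivalently via sum-over-permutations) gives x^5 - 6x^4 + 11x^3 - 6x^2. Since p(0) = det(-L) = 0, x divides p(x). There are 2 zeros in the spectrum, matching the 2 components. The largest eigenvalue, 3, is at most the vertex count 5.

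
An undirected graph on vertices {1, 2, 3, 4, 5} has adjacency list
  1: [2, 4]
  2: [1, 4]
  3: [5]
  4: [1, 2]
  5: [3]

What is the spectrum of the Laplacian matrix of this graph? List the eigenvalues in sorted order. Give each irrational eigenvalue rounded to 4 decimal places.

Reading degrees in the order [1, 2, 3, 4, 5] gives [2, 2, 1, 2, 1]; set D = diag(2, 2, 1, 2, 1) and form L = D - A. Since every row of L sums to 0, the all-ones vector is in the kernel and 0 is an eigenvalue. The 2 zero eigenvalues correspond to the 2 connected components. The eigenvalues sum to 8, which equals trace(L) = 2|E|. The largest eigenvalue, 3, is at most the vertex count 5.

[0, 0, 2, 3, 3]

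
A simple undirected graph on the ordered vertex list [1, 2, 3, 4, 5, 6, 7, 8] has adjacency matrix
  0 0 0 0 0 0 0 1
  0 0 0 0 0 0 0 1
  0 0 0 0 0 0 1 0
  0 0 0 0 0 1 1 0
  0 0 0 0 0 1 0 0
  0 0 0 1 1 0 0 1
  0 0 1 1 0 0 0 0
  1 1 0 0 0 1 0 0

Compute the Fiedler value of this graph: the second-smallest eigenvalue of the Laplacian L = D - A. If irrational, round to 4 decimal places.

0.2243

Reading degrees in the order [1, 2, 3, 4, 5, 6, 7, 8] gives [1, 1, 1, 2, 1, 3, 2, 3]; set D = diag(1, 1, 1, 2, 1, 3, 2, 3) and form L = D - A. Computing the eigenvalues of L and sorting gives [0, 0.2243, 0.5858, 1, 1.4108, 2.7237, 3.4142, 4.6412]. The Fiedler value lambda_2 = 0.2243 is strictly positive, so the graph is connected. There is one zero in the spectrum, matching the 1 component. The largest eigenvalue, 4.6412, is at most the vertex count 8.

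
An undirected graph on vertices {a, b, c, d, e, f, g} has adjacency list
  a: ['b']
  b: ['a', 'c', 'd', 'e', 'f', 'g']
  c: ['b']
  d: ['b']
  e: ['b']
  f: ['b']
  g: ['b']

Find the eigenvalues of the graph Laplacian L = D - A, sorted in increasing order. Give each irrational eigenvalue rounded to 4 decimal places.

With the vertex order [a, b, c, d, e, f, g], the degrees are [1, 6, 1, 1, 1, 1, 1], giving D = diag(1, 6, 1, 1, 1, 1, 1) and L = D - A. L is symmetric positive semidefinite, so every eigenvalue is real and nonnegative. The single zero eigenvalue shows the graph is connected.

[0, 1, 1, 1, 1, 1, 7]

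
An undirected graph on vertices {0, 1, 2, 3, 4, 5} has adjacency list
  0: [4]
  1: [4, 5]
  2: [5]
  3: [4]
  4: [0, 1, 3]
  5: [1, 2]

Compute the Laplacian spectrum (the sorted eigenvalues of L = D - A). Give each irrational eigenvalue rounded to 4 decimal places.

[0, 0.3249, 1, 1.4608, 3, 4.2143]

With the vertex order [0, 1, 2, 3, 4, 5], the degrees are [1, 2, 1, 1, 3, 2], giving D = diag(1, 2, 1, 1, 3, 2) and L = D - A. L is symmetric positive semidefinite, so every eigenvalue is real and nonnegative. The single zero eigenvalue shows the graph is connected.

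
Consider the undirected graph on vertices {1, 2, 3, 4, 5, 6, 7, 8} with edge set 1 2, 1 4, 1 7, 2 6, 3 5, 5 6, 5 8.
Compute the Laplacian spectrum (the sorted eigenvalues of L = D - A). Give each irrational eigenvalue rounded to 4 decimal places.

Reading degrees in the order [1, 2, 3, 4, 5, 6, 7, 8] gives [3, 2, 1, 1, 3, 2, 1, 1]; set D = diag(3, 2, 1, 1, 3, 2, 1, 1) and form L = D - A. Diagonalising L (or applying a numerical eigensolver to the 8x8 matrix) gives the spectrum above. The single zero eigenvalue shows the graph is connected. By the matrix-tree theorem the graph has (1/8) * product of the nonzero eigenvalues = 1 spanning tree. The eigenvalues sum to 14, which equals trace(L) = 2|E|.

[0, 0.1864, 1, 1, 1, 2.4707, 4, 4.3429]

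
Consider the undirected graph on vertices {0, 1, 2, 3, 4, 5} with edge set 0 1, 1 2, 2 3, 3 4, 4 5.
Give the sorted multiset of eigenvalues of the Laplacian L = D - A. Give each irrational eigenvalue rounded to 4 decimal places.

[0, 0.2679, 1, 2, 3, 3.7321]

Reading degrees in the order [0, 1, 2, 3, 4, 5] gives [1, 2, 2, 2, 2, 1]; set D = diag(1, 2, 2, 2, 2, 1) and form L = D - A. Since every row of L sums to 0, the all-ones vector is in the kernel and 0 is an eigenvalue. The eigenvalues sum to 10, which equals trace(L) = 2|E|. There is one zero in the spectrum, matching the 1 component.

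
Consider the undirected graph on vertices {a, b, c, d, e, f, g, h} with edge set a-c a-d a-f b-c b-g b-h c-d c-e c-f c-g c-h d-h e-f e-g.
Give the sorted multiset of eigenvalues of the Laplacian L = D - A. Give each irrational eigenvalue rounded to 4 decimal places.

Each diagonal entry of L is the vertex degree and each off-diagonal entry is -1 where an edge is present, 0 otherwise; in the order [a, b, c, d, e, f, g, h] the diagonal is [3, 3, 7, 3, 3, 3, 3, 3]. L is symmetric positive semidefinite, so every eigenvalue is real and nonnegative. The single zero eigenvalue shows the graph is connected. By the matrix-tree theorem the graph has (1/8) * product of the nonzero eigenvalues = 841 spanning trees.

[0, 1.7530, 1.7530, 3.4450, 3.4450, 4.8019, 4.8019, 8]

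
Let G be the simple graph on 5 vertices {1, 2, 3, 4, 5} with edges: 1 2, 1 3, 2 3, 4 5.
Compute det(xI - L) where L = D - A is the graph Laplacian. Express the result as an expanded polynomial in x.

x^5 - 8x^4 + 21x^3 - 18x^2

Each diagonal entry of L is the vertex degree and each off-diagonal entry is -1 where an edge is present, 0 otherwise; in the order [1, 2, 3, 4, 5] the diagonal is [2, 2, 2, 1, 1]. The eigenvalues of L are [0, 0, 2, 3, 3]; the characteristic polynomial is the product of (x - lambda_i), which multiplies out to x^5 - 8x^4 + 21x^3 - 18x^2. The constant term is 0 because L is singular (the all-ones vector lies in its kernel). There are 2 zeros in the spectrum, matching the 2 components.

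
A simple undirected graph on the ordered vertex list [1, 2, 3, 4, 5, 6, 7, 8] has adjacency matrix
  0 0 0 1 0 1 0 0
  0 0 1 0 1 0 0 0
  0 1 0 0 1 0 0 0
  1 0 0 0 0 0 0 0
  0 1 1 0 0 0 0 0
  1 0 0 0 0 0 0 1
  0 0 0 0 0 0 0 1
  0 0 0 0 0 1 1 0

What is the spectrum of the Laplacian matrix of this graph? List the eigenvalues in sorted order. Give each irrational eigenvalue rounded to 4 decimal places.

[0, 0, 0.3820, 1.3820, 2.6180, 3, 3, 3.6180]

Each diagonal entry of L is the vertex degree and each off-diagonal entry is -1 where an edge is present, 0 otherwise; in the order [1, 2, 3, 4, 5, 6, 7, 8] the diagonal is [2, 2, 2, 1, 2, 2, 1, 2]. The multiplicity of 0 as a Laplacian eigenvalue equals the number of connected components. The 2 zero eigenvalues correspond to the 2 connected components. The eigenvalues sum to 14, which equals trace(L) = 2|E|. The largest eigenvalue, 3.6180, is at most the vertex count 8.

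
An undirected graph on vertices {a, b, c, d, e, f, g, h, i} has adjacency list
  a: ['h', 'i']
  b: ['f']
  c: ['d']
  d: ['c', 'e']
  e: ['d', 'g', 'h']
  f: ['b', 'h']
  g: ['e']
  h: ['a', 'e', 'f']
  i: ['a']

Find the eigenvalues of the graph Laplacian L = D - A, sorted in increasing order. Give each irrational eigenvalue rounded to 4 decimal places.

Reading degrees in the order [a, b, c, d, e, f, g, h, i] gives [2, 1, 1, 2, 3, 2, 1, 3, 1]; set D = diag(2, 1, 1, 2, 3, 2, 1, 3, 1) and form L = D - A. L is symmetric positive semidefinite, so every eigenvalue is real and nonnegative. The single zero eigenvalue shows the graph is connected. The largest eigenvalue, 4.7421, is at most the vertex count 9.

[0, 0.2311, 0.3820, 0.6416, 1.6129, 2.2591, 2.6180, 3.5132, 4.7421]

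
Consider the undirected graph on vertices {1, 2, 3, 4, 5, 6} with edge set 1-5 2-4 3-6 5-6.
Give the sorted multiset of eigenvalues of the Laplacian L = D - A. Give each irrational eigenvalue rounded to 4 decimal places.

[0, 0, 0.5858, 2, 2, 3.4142]

Each diagonal entry of L is the vertex degree and each off-diagonal entry is -1 where an edge is present, 0 otherwise; in the order [1, 2, 3, 4, 5, 6] the diagonal is [1, 1, 1, 1, 2, 2]. Since every row of L sums to 0, the all-ones vector is in the kernel and 0 is an eigenvalue. The 2 zero eigenvalues correspond to the 2 connected components. The largest eigenvalue, 3.4142, is at most the vertex count 6.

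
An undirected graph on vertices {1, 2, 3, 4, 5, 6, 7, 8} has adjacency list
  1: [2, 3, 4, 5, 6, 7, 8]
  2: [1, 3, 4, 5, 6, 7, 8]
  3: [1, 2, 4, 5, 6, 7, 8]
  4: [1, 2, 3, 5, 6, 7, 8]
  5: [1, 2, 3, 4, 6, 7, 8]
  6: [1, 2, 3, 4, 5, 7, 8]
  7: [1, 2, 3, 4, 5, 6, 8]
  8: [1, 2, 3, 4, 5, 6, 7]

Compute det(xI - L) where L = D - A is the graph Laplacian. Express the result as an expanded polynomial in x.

x^8 - 56x^7 + 1344x^6 - 17920x^5 + 143360x^4 - 688128x^3 + 1835008x^2 - 2097152x

Each diagonal entry of L is the vertex degree and each off-diagonal entry is -1 where an edge is present, 0 otherwise; in the order [1, 2, 3, 4, 5, 6, 7, 8] the diagonal is [7, 7, 7, 7, 7, 7, 7, 7]. Computing det(xI - L) by cofactor expansion (or equivalently via sum-over-permutations) gives x^8 - 56x^7 + 1344x^6 - 17920x^5 + 143360x^4 - 688128x^3 + 1835008x^2 - 2097152x. The constant term is 0 because L is singular (the all-ones vector lies in its kernel).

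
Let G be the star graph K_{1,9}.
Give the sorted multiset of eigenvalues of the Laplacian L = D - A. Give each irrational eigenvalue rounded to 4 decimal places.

The graph has 10 vertices and degree multiset [9, 1, 1, 1, 1, 1, 1, 1, 1, 1]; D is the diagonal matrix of degrees and L = D - A. L is symmetric positive semidefinite, so every eigenvalue is real and nonnegative. The single zero eigenvalue shows the graph is connected. The eigenvalues sum to 18, which equals trace(L) = 2|E|. There is one zero in the spectrum, matching the 1 component.

[0, 1, 1, 1, 1, 1, 1, 1, 1, 10]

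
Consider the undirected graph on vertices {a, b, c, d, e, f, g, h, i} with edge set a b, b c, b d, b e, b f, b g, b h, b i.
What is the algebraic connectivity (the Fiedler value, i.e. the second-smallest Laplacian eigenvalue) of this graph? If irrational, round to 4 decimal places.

1

With the vertex order [a, b, c, d, e, f, g, h, i], the degrees are [1, 8, 1, 1, 1, 1, 1, 1, 1], giving D = diag(1, 8, 1, 1, 1, 1, 1, 1, 1) and L = D - A. The smallest Laplacian eigenvalue is always 0. The next one, lambda_2 = 1, measures how hard the graph is to disconnect: larger values mean better connectivity. The largest eigenvalue, 9, is at most the vertex count 9.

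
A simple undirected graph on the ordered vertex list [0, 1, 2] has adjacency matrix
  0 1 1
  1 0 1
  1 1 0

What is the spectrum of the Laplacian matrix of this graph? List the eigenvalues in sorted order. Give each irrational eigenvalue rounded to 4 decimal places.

[0, 3, 3]

Reading degrees in the order [0, 1, 2] gives [2, 2, 2]; set D = diag(2, 2, 2) and form L = D - A. Diagonalising L (or applying a numerical eigensolver to the 3x3 matrix) gives the spectrum above. The single zero eigenvalue shows the graph is connected. By the matrix-tree theorem the graph has (1/3) * product of the nonzero eigenvalues = 3 spanning trees.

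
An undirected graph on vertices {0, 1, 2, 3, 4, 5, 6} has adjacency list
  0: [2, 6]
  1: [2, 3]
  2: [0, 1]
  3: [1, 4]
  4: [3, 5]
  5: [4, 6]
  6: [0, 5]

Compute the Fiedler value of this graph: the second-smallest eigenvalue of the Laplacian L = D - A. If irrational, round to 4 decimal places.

Reading degrees in the order [0, 1, 2, 3, 4, 5, 6] gives [2, 2, 2, 2, 2, 2, 2]; set D = diag(2, 2, 2, 2, 2, 2, 2) and form L = D - A. The smallest Laplacian eigenvalue is always 0. The next one, lambda_2 = 0.7530, measures how hard the graph is to disconnect: larger values mean better connectivity. By the matrix-tree theorem the graph has (1/7) * product of the nonzero eigenvalues = 7 spanning trees.

0.7530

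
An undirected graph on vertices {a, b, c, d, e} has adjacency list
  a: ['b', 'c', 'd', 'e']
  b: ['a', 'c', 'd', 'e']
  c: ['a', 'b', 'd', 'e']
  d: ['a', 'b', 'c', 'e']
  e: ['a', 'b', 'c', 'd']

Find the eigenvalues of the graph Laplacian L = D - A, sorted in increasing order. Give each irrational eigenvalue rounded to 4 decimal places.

Reading degrees in the order [a, b, c, d, e] gives [4, 4, 4, 4, 4]; set D = diag(4, 4, 4, 4, 4) and form L = D - A. Since every row of L sums to 0, the all-ones vector is in the kernel and 0 is an eigenvalue. The eigenvalues sum to 20, which equals trace(L) = 2|E|.

[0, 5, 5, 5, 5]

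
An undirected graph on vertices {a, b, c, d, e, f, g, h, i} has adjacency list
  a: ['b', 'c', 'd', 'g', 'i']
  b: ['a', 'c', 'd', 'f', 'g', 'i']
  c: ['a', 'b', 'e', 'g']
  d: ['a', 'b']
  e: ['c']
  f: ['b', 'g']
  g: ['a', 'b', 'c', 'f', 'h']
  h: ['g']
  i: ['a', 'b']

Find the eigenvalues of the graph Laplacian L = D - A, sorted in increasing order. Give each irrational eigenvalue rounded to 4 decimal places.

[0, 0.7636, 0.9213, 1.7420, 2, 3.3055, 5.7762, 6.4039, 7.0875]

Each diagonal entry of L is the vertex degree and each off-diagonal entry is -1 where an edge is present, 0 otherwise; in the order [a, b, c, d, e, f, g, h, i] the diagonal is [5, 6, 4, 2, 1, 2, 5, 1, 2]. Since every row of L sums to 0, the all-ones vector is in the kernel and 0 is an eigenvalue. By the matrix-tree theorem the graph has (1/9) * product of the nonzero eigenvalues = 236 spanning trees.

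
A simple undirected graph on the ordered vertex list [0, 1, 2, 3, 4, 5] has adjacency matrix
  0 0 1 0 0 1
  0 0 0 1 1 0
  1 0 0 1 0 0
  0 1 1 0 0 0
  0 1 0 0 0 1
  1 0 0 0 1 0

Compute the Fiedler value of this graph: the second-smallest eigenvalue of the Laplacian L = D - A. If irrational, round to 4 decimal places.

Each diagonal entry of L is the vertex degree and each off-diagonal entry is -1 where an edge is present, 0 otherwise; in the order [0, 1, 2, 3, 4, 5] the diagonal is [2, 2, 2, 2, 2, 2]. The sorted Laplacian eigenvalues are [0, 1, 1, 3, 3, 4]; the algebraic connectivity is the second entry, 1.

1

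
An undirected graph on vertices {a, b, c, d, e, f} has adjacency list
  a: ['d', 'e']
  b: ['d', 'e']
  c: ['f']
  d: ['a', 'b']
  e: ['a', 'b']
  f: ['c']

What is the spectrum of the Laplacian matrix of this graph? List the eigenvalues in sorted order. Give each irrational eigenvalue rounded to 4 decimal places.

Each diagonal entry of L is the vertex degree and each off-diagonal entry is -1 where an edge is present, 0 otherwise; in the order [a, b, c, d, e, f] the diagonal is [2, 2, 1, 2, 2, 1]. The multiplicity of 0 as a Laplacian eigenvalue equals the number of connected components. The 2 zero eigenvalues correspond to the 2 connected components. The eigenvalues sum to 10, which equals trace(L) = 2|E|.

[0, 0, 2, 2, 2, 4]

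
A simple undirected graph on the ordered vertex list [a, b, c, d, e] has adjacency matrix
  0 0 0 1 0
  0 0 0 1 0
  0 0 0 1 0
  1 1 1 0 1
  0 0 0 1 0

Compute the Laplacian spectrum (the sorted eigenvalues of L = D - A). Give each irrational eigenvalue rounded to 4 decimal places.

[0, 1, 1, 1, 5]

Reading degrees in the order [a, b, c, d, e] gives [1, 1, 1, 4, 1]; set D = diag(1, 1, 1, 4, 1) and form L = D - A. L is symmetric positive semidefinite, so every eigenvalue is real and nonnegative. By the matrix-tree theorem the graph has (1/5) * product of the nonzero eigenvalues = 1 spanning tree.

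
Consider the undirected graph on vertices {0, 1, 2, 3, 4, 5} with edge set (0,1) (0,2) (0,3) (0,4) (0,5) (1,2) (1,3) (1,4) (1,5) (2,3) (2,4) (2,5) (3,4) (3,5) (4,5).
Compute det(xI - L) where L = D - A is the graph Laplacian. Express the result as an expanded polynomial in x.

x^6 - 30x^5 + 360x^4 - 2160x^3 + 6480x^2 - 7776x

Reading degrees in the order [0, 1, 2, 3, 4, 5] gives [5, 5, 5, 5, 5, 5]; set D = diag(5, 5, 5, 5, 5, 5) and form L = D - A. Computing det(xI - L) by cofactor expansion (or equivalently via sum-over-permutations) gives x^6 - 30x^5 + 360x^4 - 2160x^3 + 6480x^2 - 7776x. The coefficient of x^5 equals -trace(L) = -30, matching the sum of degrees. There is one zero in the spectrum, matching the 1 component.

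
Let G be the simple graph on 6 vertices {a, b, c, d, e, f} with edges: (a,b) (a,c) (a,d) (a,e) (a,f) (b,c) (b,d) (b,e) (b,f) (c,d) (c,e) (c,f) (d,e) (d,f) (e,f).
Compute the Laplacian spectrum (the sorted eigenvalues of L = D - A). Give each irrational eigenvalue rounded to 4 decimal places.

Reading degrees in the order [a, b, c, d, e, f] gives [5, 5, 5, 5, 5, 5]; set D = diag(5, 5, 5, 5, 5, 5) and form L = D - A. Since every row of L sums to 0, the all-ones vector is in the kernel and 0 is an eigenvalue. The single zero eigenvalue shows the graph is connected. By the matrix-tree theorem the graph has (1/6) * product of the nonzero eigenvalues = 1296 spanning trees.

[0, 6, 6, 6, 6, 6]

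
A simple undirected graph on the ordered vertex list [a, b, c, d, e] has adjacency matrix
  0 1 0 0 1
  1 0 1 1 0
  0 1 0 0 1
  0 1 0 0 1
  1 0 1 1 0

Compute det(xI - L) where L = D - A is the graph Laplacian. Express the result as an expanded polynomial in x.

x^5 - 12x^4 + 51x^3 - 92x^2 + 60x

Each diagonal entry of L is the vertex degree and each off-diagonal entry is -1 where an edge is present, 0 otherwise; in the order [a, b, c, d, e] the diagonal is [2, 3, 2, 2, 3]. Computing det(xI - L) by cofactor expansion (or equivalently via sum-over-permutations) gives x^5 - 12x^4 + 51x^3 - 92x^2 + 60x. The constant term is 0 because L is singular (the all-ones vector lies in its kernel). The eigenvalues sum to 12, which equals trace(L) = 2|E|.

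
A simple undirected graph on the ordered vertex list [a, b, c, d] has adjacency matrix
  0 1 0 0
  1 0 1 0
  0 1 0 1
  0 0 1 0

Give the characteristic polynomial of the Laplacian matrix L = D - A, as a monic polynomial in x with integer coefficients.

Each diagonal entry of L is the vertex degree and each off-diagonal entry is -1 where an edge is present, 0 otherwise; in the order [a, b, c, d] the diagonal is [1, 2, 2, 1]. L has integer entries, so p(x) = det(xI - L) has integer coefficients. Expanding the determinant yields x^4 - 6x^3 + 10x^2 - 4x. The constant term is 0 because L is singular (the all-ones vector lies in its kernel).

x^4 - 6x^3 + 10x^2 - 4x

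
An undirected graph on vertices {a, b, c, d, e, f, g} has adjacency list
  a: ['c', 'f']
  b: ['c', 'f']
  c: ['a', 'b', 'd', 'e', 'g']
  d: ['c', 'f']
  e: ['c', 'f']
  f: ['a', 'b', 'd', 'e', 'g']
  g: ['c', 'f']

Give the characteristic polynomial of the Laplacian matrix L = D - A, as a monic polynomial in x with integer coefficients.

x^7 - 20x^6 + 155x^5 - 600x^4 + 1240x^3 - 1312x^2 + 560x

With the vertex order [a, b, c, d, e, f, g], the degrees are [2, 2, 5, 2, 2, 5, 2], giving D = diag(2, 2, 5, 2, 2, 5, 2) and L = D - A. The eigenvalues of L are [0, 2, 2, 2, 2, 5, 7]; the characteristic polynomial is the product of (x - lambda_i), which multiplies out to x^7 - 20x^6 + 155x^5 - 600x^4 + 1240x^3 - 1312x^2 + 560x. Since p(0) = det(-L) = 0, x divides p(x). The largest eigenvalue, 7, is at most the vertex count 7. The eigenvalues sum to 20, which equals trace(L) = 2|E|.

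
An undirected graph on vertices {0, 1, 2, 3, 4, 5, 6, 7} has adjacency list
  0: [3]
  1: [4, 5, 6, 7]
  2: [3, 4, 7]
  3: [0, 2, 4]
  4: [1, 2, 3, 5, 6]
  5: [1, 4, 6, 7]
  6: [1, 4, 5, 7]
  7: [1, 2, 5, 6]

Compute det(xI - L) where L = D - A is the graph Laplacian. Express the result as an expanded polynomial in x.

Reading degrees in the order [0, 1, 2, 3, 4, 5, 6, 7] gives [1, 4, 3, 3, 5, 4, 4, 4]; set D = diag(1, 4, 3, 3, 5, 4, 4, 4) and form L = D - A. Computing det(xI - L) by cofactor expansion (or equivalently via sum-over-permutations) gives x^8 - 28x^7 + 324x^6 - 1992x^5 + 6938x^4 - 13398x^3 + 12755x^2 - 4200x. Since p(0) = det(-L) = 0, x divides p(x).

x^8 - 28x^7 + 324x^6 - 1992x^5 + 6938x^4 - 13398x^3 + 12755x^2 - 4200x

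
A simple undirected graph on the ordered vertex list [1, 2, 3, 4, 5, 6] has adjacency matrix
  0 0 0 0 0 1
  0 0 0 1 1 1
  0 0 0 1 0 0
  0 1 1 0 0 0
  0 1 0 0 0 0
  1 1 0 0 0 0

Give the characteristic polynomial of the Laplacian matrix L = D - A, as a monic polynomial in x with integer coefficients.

x^6 - 10x^5 + 35x^4 - 52x^3 + 31x^2 - 6x

With the vertex order [1, 2, 3, 4, 5, 6], the degrees are [1, 3, 1, 2, 1, 2], giving D = diag(1, 3, 1, 2, 1, 2) and L = D - A. Computing det(xI - L) by cofactor expansion (or equivalently via sum-over-permutations) gives x^6 - 10x^5 + 35x^4 - 52x^3 + 31x^2 - 6x. Since p(0) = det(-L) = 0, x divides p(x). By the matrix-tree theorem the graph has (1/6) * product of the nonzero eigenvalues = 1 spanning tree.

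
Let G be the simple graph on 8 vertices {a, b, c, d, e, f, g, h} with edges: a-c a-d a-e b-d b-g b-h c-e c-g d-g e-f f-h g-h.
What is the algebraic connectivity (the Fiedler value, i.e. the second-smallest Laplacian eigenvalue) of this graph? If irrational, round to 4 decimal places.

1.2679

With the vertex order [a, b, c, d, e, f, g, h], the degrees are [3, 3, 3, 3, 3, 2, 4, 3], giving D = diag(3, 3, 3, 3, 3, 2, 4, 3) and L = D - A. The sorted Laplacian eigenvalues are [0, 1.2679, 1.4384, 3, 4, 4, 4.7321, 5.5616]; the algebraic connectivity is the second entry, 1.2679. By the matrix-tree theorem the graph has (1/8) * product of the nonzero eigenvalues = 288 spanning trees. There is one zero in the spectrum, matching the 1 component.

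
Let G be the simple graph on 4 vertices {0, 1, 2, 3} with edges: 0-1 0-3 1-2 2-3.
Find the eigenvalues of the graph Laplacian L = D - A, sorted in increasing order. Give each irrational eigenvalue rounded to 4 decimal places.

[0, 2, 2, 4]

Each diagonal entry of L is the vertex degree and each off-diagonal entry is -1 where an edge is present, 0 otherwise; in the order [0, 1, 2, 3] the diagonal is [2, 2, 2, 2]. L is symmetric positive semidefinite, so every eigenvalue is real and nonnegative. The single zero eigenvalue shows the graph is connected.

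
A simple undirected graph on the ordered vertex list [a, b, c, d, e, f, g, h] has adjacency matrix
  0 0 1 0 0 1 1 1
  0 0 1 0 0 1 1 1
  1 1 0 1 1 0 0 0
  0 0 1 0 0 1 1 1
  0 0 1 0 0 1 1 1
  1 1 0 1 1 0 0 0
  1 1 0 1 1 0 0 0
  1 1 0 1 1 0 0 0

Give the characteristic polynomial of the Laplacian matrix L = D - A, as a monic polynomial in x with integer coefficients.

x^8 - 32x^7 + 432x^6 - 3200x^5 + 14080x^4 - 36864x^3 + 53248x^2 - 32768x

Each diagonal entry of L is the vertex degree and each off-diagonal entry is -1 where an edge is present, 0 otherwise; in the order [a, b, c, d, e, f, g, h] the diagonal is [4, 4, 4, 4, 4, 4, 4, 4]. Computing det(xI - L) by cofactor expansion (or equivalently via sum-over-permutations) gives x^8 - 32x^7 + 432x^6 - 3200x^5 + 14080x^4 - 36864x^3 + 53248x^2 - 32768x. The constant term is 0 because L is singular (the all-ones vector lies in its kernel). There is one zero in the spectrum, matching the 1 component.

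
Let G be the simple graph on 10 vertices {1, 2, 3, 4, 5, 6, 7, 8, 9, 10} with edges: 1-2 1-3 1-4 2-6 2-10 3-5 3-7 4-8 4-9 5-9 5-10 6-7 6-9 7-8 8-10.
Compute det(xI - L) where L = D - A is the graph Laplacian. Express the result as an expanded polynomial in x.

x^10 - 30x^9 + 390x^8 - 2880x^7 + 13305x^6 - 39882x^5 + 77640x^4 - 94800x^3 + 66000x^2 - 20000x

Each diagonal entry of L is the vertex degree and each off-diagonal entry is -1 where an edge is present, 0 otherwise; in the order [1, 2, 3, 4, 5, 6, 7, 8, 9, 10] the diagonal is [3, 3, 3, 3, 3, 3, 3, 3, 3, 3]. L has integer entries, so p(x) = det(xI - L) has integer coefficients. Expanding the determinant yields x^10 - 30x^9 + 390x^8 - 2880x^7 + 13305x^6 - 39882x^5 + 77640x^4 - 94800x^3 + 66000x^2 - 20000x. The constant term is 0 because L is singular (the all-ones vector lies in its kernel). There is one zero in the spectrum, matching the 1 component.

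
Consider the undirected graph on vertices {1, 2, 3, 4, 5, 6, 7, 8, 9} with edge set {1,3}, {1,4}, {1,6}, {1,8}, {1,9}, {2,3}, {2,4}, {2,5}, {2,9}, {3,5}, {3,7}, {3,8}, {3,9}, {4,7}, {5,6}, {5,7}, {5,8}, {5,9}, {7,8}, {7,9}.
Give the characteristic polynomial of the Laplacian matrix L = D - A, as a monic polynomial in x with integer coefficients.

Each diagonal entry of L is the vertex degree and each off-diagonal entry is -1 where an edge is present, 0 otherwise; in the order [1, 2, 3, 4, 5, 6, 7, 8, 9] the diagonal is [5, 4, 6, 3, 6, 2, 5, 4, 5]. L has integer entries, so p(x) = det(xI - L) has integer coefficients. Expanding the determinant yields x^9 - 40x^8 + 684x^7 - 6518x^6 + 37775x^5 - 136006x^4 + 296236x^3 - 355672x^2 + 179460x. Since p(0) = det(-L) = 0, x divides p(x). The largest eigenvalue, 7.7277, is at most the vertex count 9. The eigenvalues sum to 40, which equals trace(L) = 2|E|.

x^9 - 40x^8 + 684x^7 - 6518x^6 + 37775x^5 - 136006x^4 + 296236x^3 - 355672x^2 + 179460x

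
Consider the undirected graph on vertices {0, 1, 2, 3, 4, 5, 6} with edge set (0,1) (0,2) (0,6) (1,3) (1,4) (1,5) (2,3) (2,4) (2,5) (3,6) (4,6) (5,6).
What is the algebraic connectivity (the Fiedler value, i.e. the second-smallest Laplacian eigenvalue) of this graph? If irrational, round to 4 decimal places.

Reading degrees in the order [0, 1, 2, 3, 4, 5, 6] gives [3, 4, 4, 3, 3, 3, 4]; set D = diag(3, 4, 4, 3, 3, 3, 4) and form L = D - A. The sorted Laplacian eigenvalues are [0, 3, 3, 3, 4, 4, 7]; the algebraic connectivity is the second entry, 3. By the matrix-tree theorem the graph has (1/7) * product of the nonzero eigenvalues = 432 spanning trees.

3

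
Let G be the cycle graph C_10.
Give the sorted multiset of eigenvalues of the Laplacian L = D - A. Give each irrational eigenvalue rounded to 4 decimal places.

The graph has 10 vertices and degree multiset [2, 2, 2, 2, 2, 2, 2, 2, 2, 2]; D is the diagonal matrix of degrees and L = D - A. Diagonalising L (or applying a numerical eigensolver to the 10x10 matrix) gives the spectrum above. The largest eigenvalue, 4, is at most the vertex count 10. The eigenvalues sum to 20, which equals trace(L) = 2|E|.

[0, 0.3820, 0.3820, 1.3820, 1.3820, 2.6180, 2.6180, 3.6180, 3.6180, 4]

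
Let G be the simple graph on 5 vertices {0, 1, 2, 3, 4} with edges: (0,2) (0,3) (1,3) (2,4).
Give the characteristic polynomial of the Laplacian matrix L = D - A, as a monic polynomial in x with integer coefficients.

x^5 - 8x^4 + 21x^3 - 20x^2 + 5x

Each diagonal entry of L is the vertex degree and each off-diagonal entry is -1 where an edge is present, 0 otherwise; in the order [0, 1, 2, 3, 4] the diagonal is [2, 1, 2, 2, 1]. L has integer entries, so p(x) = det(xI - L) has integer coefficients. Expanding the determinant yields x^5 - 8x^4 + 21x^3 - 20x^2 + 5x. The coefficient of x^4 equals -trace(L) = -8, matching the sum of degrees.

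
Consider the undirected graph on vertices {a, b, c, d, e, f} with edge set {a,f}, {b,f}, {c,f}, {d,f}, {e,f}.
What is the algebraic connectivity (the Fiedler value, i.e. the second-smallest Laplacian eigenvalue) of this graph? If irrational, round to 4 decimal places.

Each diagonal entry of L is the vertex degree and each off-diagonal entry is -1 where an edge is present, 0 otherwise; in the order [a, b, c, d, e, f] the diagonal is [1, 1, 1, 1, 1, 5]. The sorted Laplacian eigenvalues are [0, 1, 1, 1, 1, 6]; the algebraic connectivity is the second entry, 1.

1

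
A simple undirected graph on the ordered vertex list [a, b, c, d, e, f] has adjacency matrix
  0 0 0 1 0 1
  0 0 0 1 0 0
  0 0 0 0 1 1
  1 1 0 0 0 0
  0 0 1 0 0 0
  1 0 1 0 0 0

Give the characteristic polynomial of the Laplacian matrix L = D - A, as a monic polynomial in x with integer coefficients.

Reading degrees in the order [a, b, c, d, e, f] gives [2, 1, 2, 2, 1, 2]; set D = diag(2, 1, 2, 2, 1, 2) and form L = D - A. Computing det(xI - L) by cofactor expansion (or equivalently via sum-over-permutations) gives x^6 - 10x^5 + 36x^4 - 56x^3 + 35x^2 - 6x. Since p(0) = det(-L) = 0, x divides p(x). The largest eigenvalue, 3.7321, is at most the vertex count 6.

x^6 - 10x^5 + 36x^4 - 56x^3 + 35x^2 - 6x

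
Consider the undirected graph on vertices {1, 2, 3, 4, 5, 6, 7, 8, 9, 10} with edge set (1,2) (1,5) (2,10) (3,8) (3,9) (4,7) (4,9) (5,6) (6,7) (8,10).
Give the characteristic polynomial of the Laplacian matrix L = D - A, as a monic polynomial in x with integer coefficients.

With the vertex order [1, 2, 3, 4, 5, 6, 7, 8, 9, 10], the degrees are [2, 2, 2, 2, 2, 2, 2, 2, 2, 2], giving D = diag(2, 2, 2, 2, 2, 2, 2, 2, 2, 2) and L = D - A. L has integer entries, so p(x) = det(xI - L) has integer coefficients. Expanding the determinant yields x^10 - 20x^9 + 170x^8 - 800x^7 + 2275x^6 - 4004x^5 + 4290x^4 - 2640x^3 + 825x^2 - 100x. Since p(0) = det(-L) = 0, x divides p(x). The largest eigenvalue, 4, is at most the vertex count 10.

x^10 - 20x^9 + 170x^8 - 800x^7 + 2275x^6 - 4004x^5 + 4290x^4 - 2640x^3 + 825x^2 - 100x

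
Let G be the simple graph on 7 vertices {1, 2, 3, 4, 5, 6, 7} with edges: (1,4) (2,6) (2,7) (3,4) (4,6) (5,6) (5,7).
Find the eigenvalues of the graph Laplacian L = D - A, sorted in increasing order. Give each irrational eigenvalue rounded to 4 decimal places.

[0, 0.3588, 1, 2, 2.2763, 3.5892, 4.7757]

Each diagonal entry of L is the vertex degree and each off-diagonal entry is -1 where an edge is present, 0 otherwise; in the order [1, 2, 3, 4, 5, 6, 7] the diagonal is [1, 2, 1, 3, 2, 3, 2]. Since every row of L sums to 0, the all-ones vector is in the kernel and 0 is an eigenvalue. The single zero eigenvalue shows the graph is connected. By the matrix-tree theorem the graph has (1/7) * product of the nonzero eigenvalues = 4 spanning trees.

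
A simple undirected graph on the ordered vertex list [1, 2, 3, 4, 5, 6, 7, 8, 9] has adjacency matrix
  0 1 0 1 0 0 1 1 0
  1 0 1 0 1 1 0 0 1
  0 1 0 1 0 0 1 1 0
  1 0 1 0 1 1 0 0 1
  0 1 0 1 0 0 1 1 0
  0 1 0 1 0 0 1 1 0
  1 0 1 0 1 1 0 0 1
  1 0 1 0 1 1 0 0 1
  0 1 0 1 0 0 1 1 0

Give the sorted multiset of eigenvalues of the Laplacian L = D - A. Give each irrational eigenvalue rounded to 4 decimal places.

[0, 4, 4, 4, 4, 5, 5, 5, 9]

Each diagonal entry of L is the vertex degree and each off-diagonal entry is -1 where an edge is present, 0 otherwise; in the order [1, 2, 3, 4, 5, 6, 7, 8, 9] the diagonal is [4, 5, 4, 5, 4, 4, 5, 5, 4]. Diagonalising L (or applying a numerical eigensolver to the 9x9 matrix) gives the spectrum above. There is one zero in the spectrum, matching the 1 component.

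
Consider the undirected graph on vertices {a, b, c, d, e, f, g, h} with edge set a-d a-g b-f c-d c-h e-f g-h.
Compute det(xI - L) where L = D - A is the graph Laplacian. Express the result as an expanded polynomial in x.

x^8 - 14x^7 + 78x^6 - 220x^5 + 330x^4 - 250x^3 + 75x^2

With the vertex order [a, b, c, d, e, f, g, h], the degrees are [2, 1, 2, 2, 1, 2, 2, 2], giving D = diag(2, 1, 2, 2, 1, 2, 2, 2) and L = D - A. Computing det(xI - L) by cofactor expansion (or equivalently via sum-over-permutations) gives x^8 - 14x^7 + 78x^6 - 220x^5 + 330x^4 - 250x^3 + 75x^2. Since p(0) = det(-L) = 0, x divides p(x). The largest eigenvalue, 3.6180, is at most the vertex count 8. The eigenvalues sum to 14, which equals trace(L) = 2|E|.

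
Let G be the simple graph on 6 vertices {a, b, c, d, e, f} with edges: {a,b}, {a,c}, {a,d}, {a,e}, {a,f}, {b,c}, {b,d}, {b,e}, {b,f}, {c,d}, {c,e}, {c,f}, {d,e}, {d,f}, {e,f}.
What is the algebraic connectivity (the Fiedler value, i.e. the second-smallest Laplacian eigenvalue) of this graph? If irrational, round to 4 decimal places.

6

With the vertex order [a, b, c, d, e, f], the degrees are [5, 5, 5, 5, 5, 5], giving D = diag(5, 5, 5, 5, 5, 5) and L = D - A. Computing the eigenvalues of L and sorting gives [0, 6, 6, 6, 6, 6]. The Fiedler value lambda_2 = 6 is strictly positive, so the graph is connected. By the matrix-tree theorem the graph has (1/6) * product of the nonzero eigenvalues = 1296 spanning trees.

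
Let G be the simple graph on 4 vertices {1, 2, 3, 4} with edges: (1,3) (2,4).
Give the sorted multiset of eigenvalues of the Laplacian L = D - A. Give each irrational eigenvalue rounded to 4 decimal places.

With the vertex order [1, 2, 3, 4], the degrees are [1, 1, 1, 1], giving D = diag(1, 1, 1, 1) and L = D - A. L is symmetric positive semidefinite, so every eigenvalue is real and nonnegative. The 2 zero eigenvalues correspond to the 2 connected components. The eigenvalues sum to 4, which equals trace(L) = 2|E|.

[0, 0, 2, 2]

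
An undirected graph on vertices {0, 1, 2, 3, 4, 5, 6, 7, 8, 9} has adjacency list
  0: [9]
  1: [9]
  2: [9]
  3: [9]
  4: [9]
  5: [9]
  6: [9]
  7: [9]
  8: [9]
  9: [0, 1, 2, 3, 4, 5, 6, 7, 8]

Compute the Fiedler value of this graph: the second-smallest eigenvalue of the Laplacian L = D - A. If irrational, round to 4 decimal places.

1

Reading degrees in the order [0, 1, 2, 3, 4, 5, 6, 7, 8, 9] gives [1, 1, 1, 1, 1, 1, 1, 1, 1, 9]; set D = diag(1, 1, 1, 1, 1, 1, 1, 1, 1, 9) and form L = D - A. The sorted Laplacian eigenvalues are [0, 1, 1, 1, 1, 1, 1, 1, 1, 10]; the algebraic connectivity is the second entry, 1. There is one zero in the spectrum, matching the 1 component.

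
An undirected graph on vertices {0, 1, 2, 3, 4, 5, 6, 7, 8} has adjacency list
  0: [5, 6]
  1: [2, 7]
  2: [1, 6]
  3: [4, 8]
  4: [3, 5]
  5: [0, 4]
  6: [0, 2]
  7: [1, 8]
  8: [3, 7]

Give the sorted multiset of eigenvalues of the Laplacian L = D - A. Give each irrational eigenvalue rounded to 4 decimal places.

Reading degrees in the order [0, 1, 2, 3, 4, 5, 6, 7, 8] gives [2, 2, 2, 2, 2, 2, 2, 2, 2]; set D = diag(2, 2, 2, 2, 2, 2, 2, 2, 2) and form L = D - A. Diagonalising L (or applying a numerical eigensolver to the 9x9 matrix) gives the spectrum above. By the matrix-tree theorem the graph has (1/9) * product of the nonzero eigenvalues = 9 spanning trees.

[0, 0.4679, 0.4679, 1.6527, 1.6527, 3, 3, 3.8794, 3.8794]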